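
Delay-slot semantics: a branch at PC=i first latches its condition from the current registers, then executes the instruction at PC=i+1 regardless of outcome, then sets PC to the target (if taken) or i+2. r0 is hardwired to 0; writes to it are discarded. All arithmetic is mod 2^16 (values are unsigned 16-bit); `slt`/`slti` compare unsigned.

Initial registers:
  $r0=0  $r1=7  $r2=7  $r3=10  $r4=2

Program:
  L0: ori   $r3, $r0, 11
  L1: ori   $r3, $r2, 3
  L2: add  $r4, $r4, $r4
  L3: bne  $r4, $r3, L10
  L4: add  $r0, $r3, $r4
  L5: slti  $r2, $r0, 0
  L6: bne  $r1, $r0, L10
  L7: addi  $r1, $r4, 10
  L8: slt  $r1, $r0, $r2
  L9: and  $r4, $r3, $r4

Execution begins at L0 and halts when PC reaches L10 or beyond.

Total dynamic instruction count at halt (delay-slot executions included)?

5

[0] ori   $r3, $r0, 11  →  {$r0:0, $r1:7, $r2:7, $r3:11, $r4:2}
[1] ori   $r3, $r2, 3  →  {$r0:0, $r1:7, $r2:7, $r3:7, $r4:2}
[2] add  $r4, $r4, $r4  →  {$r0:0, $r1:7, $r2:7, $r3:7, $r4:4}
[3] bne  $r4, $r3, L10  →  {$r0:0, $r1:7, $r2:7, $r3:7, $r4:4}  ⟨branch taken⟩
[4] add  $r0, $r3, $r4  →  {$r0:0, $r1:7, $r2:7, $r3:7, $r4:4}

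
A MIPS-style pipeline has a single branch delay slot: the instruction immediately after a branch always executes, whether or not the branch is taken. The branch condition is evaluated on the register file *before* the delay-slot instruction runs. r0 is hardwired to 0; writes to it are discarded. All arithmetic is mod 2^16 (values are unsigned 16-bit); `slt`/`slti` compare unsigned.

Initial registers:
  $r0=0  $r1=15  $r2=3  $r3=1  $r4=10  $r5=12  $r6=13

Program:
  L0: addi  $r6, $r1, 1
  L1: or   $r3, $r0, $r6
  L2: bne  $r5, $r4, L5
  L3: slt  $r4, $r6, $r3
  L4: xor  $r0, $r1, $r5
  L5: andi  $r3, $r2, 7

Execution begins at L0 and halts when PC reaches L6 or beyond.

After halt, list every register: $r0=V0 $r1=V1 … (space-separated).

$r0=0 $r1=15 $r2=3 $r3=3 $r4=0 $r5=12 $r6=16

PC=0  addi  $r6, $r1, 1      | $r0=0 $r1=15 $r2=3 $r3=1 $r4=10 $r5=12 $r6=16
PC=1  or   $r3, $r0, $r6     | $r0=0 $r1=15 $r2=3 $r3=16 $r4=10 $r5=12 $r6=16
PC=2  bne  $r5, $r4, L5      | $r0=0 $r1=15 $r2=3 $r3=16 $r4=10 $r5=12 $r6=16  [TAKEN]
PC=3  slt  $r4, $r6, $r3     | $r0=0 $r1=15 $r2=3 $r3=16 $r4=0 $r5=12 $r6=16
PC=5  andi  $r3, $r2, 7      | $r0=0 $r1=15 $r2=3 $r3=3 $r4=0 $r5=12 $r6=16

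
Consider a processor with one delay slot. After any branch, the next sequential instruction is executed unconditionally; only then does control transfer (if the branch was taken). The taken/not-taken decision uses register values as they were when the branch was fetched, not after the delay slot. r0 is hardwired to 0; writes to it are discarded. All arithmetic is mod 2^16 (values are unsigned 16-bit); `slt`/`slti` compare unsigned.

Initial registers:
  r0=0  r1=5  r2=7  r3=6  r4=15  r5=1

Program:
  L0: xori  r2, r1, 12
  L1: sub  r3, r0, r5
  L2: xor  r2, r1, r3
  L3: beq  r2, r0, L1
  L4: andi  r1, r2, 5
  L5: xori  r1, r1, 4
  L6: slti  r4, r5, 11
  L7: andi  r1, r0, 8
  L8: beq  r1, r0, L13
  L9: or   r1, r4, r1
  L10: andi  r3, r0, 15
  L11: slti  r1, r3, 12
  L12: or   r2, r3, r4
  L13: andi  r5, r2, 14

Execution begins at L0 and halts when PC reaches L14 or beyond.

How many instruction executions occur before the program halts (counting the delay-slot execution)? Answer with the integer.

11

  step pc=0: xori  r2, r1, 12  regs=(0,5,9,6,15,1)
  step pc=1: sub  r3, r0, r5  regs=(0,5,9,65535,15,1)
  step pc=2: xor  r2, r1, r3  regs=(0,5,65530,65535,15,1)
  step pc=3: beq  r2, r0, L1  cond=F  regs=(0,5,65530,65535,15,1)
  step pc=4: andi  r1, r2, 5  regs=(0,0,65530,65535,15,1)
  step pc=5: xori  r1, r1, 4  regs=(0,4,65530,65535,15,1)
  step pc=6: slti  r4, r5, 11  regs=(0,4,65530,65535,1,1)
  step pc=7: andi  r1, r0, 8  regs=(0,0,65530,65535,1,1)
  step pc=8: beq  r1, r0, L13  cond=T  regs=(0,0,65530,65535,1,1)
  step pc=9: or   r1, r4, r1  regs=(0,1,65530,65535,1,1)
  step pc=13: andi  r5, r2, 14  regs=(0,1,65530,65535,1,10)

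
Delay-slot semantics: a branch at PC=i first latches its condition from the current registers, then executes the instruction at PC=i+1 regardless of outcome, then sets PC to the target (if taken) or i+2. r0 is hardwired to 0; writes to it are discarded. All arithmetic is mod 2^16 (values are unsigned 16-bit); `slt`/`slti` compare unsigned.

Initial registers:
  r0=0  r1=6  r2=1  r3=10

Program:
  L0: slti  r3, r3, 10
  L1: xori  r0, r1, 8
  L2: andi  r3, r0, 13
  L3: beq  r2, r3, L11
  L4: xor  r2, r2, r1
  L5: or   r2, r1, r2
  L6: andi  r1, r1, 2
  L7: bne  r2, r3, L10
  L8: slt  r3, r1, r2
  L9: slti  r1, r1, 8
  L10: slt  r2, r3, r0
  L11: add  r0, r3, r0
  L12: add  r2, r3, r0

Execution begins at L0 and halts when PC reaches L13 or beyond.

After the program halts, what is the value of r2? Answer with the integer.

PC=0  slti  r3, r3, 10       | r0=0 r1=6 r2=1 r3=0
PC=1  xori  r0, r1, 8        | r0=0 r1=6 r2=1 r3=0
PC=2  andi  r3, r0, 13       | r0=0 r1=6 r2=1 r3=0
PC=3  beq  r2, r3, L11       | r0=0 r1=6 r2=1 r3=0  [not taken]
PC=4  xor  r2, r2, r1        | r0=0 r1=6 r2=7 r3=0
PC=5  or   r2, r1, r2        | r0=0 r1=6 r2=7 r3=0
PC=6  andi  r1, r1, 2        | r0=0 r1=2 r2=7 r3=0
PC=7  bne  r2, r3, L10       | r0=0 r1=2 r2=7 r3=0  [TAKEN]
PC=8  slt  r3, r1, r2        | r0=0 r1=2 r2=7 r3=1
PC=10 slt  r2, r3, r0        | r0=0 r1=2 r2=0 r3=1
PC=11 add  r0, r3, r0        | r0=0 r1=2 r2=0 r3=1
PC=12 add  r2, r3, r0        | r0=0 r1=2 r2=1 r3=1

1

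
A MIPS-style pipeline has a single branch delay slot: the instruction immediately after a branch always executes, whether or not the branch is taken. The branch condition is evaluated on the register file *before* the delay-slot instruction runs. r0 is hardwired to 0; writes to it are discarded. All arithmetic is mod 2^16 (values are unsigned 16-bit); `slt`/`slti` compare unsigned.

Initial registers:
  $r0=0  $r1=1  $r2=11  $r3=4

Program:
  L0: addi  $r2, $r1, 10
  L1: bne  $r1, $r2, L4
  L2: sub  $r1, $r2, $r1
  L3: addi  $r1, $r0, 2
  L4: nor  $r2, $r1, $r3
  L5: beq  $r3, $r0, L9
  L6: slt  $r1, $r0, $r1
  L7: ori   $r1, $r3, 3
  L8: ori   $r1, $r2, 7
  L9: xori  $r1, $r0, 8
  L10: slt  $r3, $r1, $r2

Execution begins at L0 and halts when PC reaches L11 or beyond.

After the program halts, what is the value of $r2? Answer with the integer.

  step pc=0: addi  $r2, $r1, 10  regs=(0,1,11,4)
  step pc=1: bne  $r1, $r2, L4  cond=T  regs=(0,1,11,4)
  step pc=2: sub  $r1, $r2, $r1  regs=(0,10,11,4)
  step pc=4: nor  $r2, $r1, $r3  regs=(0,10,65521,4)
  step pc=5: beq  $r3, $r0, L9  cond=F  regs=(0,10,65521,4)
  step pc=6: slt  $r1, $r0, $r1  regs=(0,1,65521,4)
  step pc=7: ori   $r1, $r3, 3  regs=(0,7,65521,4)
  step pc=8: ori   $r1, $r2, 7  regs=(0,65527,65521,4)
  step pc=9: xori  $r1, $r0, 8  regs=(0,8,65521,4)
  step pc=10: slt  $r3, $r1, $r2  regs=(0,8,65521,1)

65521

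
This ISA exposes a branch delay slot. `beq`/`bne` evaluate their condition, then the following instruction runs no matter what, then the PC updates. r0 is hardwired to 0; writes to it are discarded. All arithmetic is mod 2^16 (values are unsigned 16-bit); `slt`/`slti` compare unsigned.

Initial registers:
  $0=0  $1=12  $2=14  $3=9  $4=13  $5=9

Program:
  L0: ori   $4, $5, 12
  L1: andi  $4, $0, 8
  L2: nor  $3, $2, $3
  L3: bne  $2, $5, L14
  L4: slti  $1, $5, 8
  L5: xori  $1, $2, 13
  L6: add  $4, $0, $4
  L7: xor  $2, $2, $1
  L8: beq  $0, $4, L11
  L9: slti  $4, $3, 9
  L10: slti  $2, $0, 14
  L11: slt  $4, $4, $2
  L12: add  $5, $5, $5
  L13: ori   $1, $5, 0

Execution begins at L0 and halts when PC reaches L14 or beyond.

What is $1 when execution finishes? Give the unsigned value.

0

#0 ori   $4, $5, 12 ; 0/12/14/9/13/9
#1 andi  $4, $0, 8 ; 0/12/14/9/0/9
#2 nor  $3, $2, $3 ; 0/12/14/65520/0/9
#3 bne  $2, $5, L14 ; 0/12/14/65520/0/9 ; →target
#4 slti  $1, $5, 8 ; 0/0/14/65520/0/9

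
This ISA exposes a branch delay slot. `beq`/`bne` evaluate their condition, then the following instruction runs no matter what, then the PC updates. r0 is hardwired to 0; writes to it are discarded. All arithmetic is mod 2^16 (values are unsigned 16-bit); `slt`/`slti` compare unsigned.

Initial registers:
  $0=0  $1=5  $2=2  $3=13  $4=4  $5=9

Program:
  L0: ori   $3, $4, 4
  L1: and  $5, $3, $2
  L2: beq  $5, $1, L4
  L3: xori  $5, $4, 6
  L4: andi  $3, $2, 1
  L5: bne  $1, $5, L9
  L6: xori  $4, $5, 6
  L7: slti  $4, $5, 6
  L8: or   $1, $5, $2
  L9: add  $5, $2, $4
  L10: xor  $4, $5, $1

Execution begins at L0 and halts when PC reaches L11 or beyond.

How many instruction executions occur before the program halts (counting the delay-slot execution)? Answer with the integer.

9

[0] ori   $3, $4, 4  →  {$0:0, $1:5, $2:2, $3:4, $4:4, $5:9}
[1] and  $5, $3, $2  →  {$0:0, $1:5, $2:2, $3:4, $4:4, $5:0}
[2] beq  $5, $1, L4  →  {$0:0, $1:5, $2:2, $3:4, $4:4, $5:0}  ⟨branch fallthrough⟩
[3] xori  $5, $4, 6  →  {$0:0, $1:5, $2:2, $3:4, $4:4, $5:2}
[4] andi  $3, $2, 1  →  {$0:0, $1:5, $2:2, $3:0, $4:4, $5:2}
[5] bne  $1, $5, L9  →  {$0:0, $1:5, $2:2, $3:0, $4:4, $5:2}  ⟨branch taken⟩
[6] xori  $4, $5, 6  →  {$0:0, $1:5, $2:2, $3:0, $4:4, $5:2}
[9] add  $5, $2, $4  →  {$0:0, $1:5, $2:2, $3:0, $4:4, $5:6}
[10] xor  $4, $5, $1  →  {$0:0, $1:5, $2:2, $3:0, $4:3, $5:6}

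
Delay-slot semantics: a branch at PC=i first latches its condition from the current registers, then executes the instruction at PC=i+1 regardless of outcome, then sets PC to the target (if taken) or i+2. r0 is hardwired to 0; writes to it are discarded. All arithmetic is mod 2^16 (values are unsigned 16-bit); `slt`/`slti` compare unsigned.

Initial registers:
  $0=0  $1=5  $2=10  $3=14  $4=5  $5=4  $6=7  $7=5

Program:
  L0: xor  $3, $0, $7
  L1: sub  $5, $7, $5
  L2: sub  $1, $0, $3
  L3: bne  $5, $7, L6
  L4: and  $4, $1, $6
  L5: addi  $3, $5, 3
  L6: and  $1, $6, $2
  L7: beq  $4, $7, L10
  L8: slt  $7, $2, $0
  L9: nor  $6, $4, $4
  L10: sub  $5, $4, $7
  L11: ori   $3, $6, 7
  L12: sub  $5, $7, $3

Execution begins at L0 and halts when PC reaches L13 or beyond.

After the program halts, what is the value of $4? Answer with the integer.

3

[0] xor  $3, $0, $7  →  {$0:0, $1:5, $2:10, $3:5, $4:5, $5:4, $6:7, $7:5}
[1] sub  $5, $7, $5  →  {$0:0, $1:5, $2:10, $3:5, $4:5, $5:1, $6:7, $7:5}
[2] sub  $1, $0, $3  →  {$0:0, $1:65531, $2:10, $3:5, $4:5, $5:1, $6:7, $7:5}
[3] bne  $5, $7, L6  →  {$0:0, $1:65531, $2:10, $3:5, $4:5, $5:1, $6:7, $7:5}  ⟨branch taken⟩
[4] and  $4, $1, $6  →  {$0:0, $1:65531, $2:10, $3:5, $4:3, $5:1, $6:7, $7:5}
[6] and  $1, $6, $2  →  {$0:0, $1:2, $2:10, $3:5, $4:3, $5:1, $6:7, $7:5}
[7] beq  $4, $7, L10  →  {$0:0, $1:2, $2:10, $3:5, $4:3, $5:1, $6:7, $7:5}  ⟨branch fallthrough⟩
[8] slt  $7, $2, $0  →  {$0:0, $1:2, $2:10, $3:5, $4:3, $5:1, $6:7, $7:0}
[9] nor  $6, $4, $4  →  {$0:0, $1:2, $2:10, $3:5, $4:3, $5:1, $6:65532, $7:0}
[10] sub  $5, $4, $7  →  {$0:0, $1:2, $2:10, $3:5, $4:3, $5:3, $6:65532, $7:0}
[11] ori   $3, $6, 7  →  {$0:0, $1:2, $2:10, $3:65535, $4:3, $5:3, $6:65532, $7:0}
[12] sub  $5, $7, $3  →  {$0:0, $1:2, $2:10, $3:65535, $4:3, $5:1, $6:65532, $7:0}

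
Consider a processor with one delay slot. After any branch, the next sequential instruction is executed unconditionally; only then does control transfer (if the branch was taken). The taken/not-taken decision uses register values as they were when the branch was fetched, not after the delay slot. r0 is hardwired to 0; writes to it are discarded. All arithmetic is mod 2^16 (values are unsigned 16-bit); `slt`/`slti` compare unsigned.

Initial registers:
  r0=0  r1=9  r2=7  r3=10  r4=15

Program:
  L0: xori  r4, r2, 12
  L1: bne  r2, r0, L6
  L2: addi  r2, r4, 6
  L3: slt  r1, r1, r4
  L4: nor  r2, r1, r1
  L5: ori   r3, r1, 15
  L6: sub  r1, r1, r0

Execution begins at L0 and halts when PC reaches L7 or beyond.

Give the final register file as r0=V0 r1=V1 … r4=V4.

r0=0 r1=9 r2=17 r3=10 r4=11

[0] xori  r4, r2, 12  →  {r0:0, r1:9, r2:7, r3:10, r4:11}
[1] bne  r2, r0, L6  →  {r0:0, r1:9, r2:7, r3:10, r4:11}  ⟨branch taken⟩
[2] addi  r2, r4, 6  →  {r0:0, r1:9, r2:17, r3:10, r4:11}
[6] sub  r1, r1, r0  →  {r0:0, r1:9, r2:17, r3:10, r4:11}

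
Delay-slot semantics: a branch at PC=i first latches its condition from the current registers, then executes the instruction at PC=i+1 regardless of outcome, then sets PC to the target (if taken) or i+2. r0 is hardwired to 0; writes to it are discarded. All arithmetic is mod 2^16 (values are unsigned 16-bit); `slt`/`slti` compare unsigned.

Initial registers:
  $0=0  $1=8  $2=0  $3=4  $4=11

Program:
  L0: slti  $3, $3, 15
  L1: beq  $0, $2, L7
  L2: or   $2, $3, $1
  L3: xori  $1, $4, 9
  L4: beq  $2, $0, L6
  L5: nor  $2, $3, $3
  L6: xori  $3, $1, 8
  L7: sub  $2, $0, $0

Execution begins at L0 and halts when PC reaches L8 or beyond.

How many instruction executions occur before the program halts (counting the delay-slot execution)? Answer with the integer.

PC=0  slti  $3, $3, 15       | $0=0 $1=8 $2=0 $3=1 $4=11
PC=1  beq  $0, $2, L7        | $0=0 $1=8 $2=0 $3=1 $4=11  [TAKEN]
PC=2  or   $2, $3, $1        | $0=0 $1=8 $2=9 $3=1 $4=11
PC=7  sub  $2, $0, $0        | $0=0 $1=8 $2=0 $3=1 $4=11

4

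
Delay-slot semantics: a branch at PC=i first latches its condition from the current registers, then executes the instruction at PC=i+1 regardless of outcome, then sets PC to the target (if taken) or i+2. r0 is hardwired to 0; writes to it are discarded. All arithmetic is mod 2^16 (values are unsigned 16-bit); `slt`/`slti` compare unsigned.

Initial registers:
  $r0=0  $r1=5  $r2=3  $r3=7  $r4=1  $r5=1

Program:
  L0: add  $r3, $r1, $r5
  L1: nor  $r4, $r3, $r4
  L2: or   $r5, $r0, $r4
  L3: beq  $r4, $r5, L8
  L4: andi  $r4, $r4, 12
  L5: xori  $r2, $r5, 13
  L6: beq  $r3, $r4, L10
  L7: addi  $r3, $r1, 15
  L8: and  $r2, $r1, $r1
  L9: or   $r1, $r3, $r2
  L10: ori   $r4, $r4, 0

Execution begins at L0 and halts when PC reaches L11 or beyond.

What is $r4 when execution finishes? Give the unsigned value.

8

PC=0  add  $r3, $r1, $r5     | $r0=0 $r1=5 $r2=3 $r3=6 $r4=1 $r5=1
PC=1  nor  $r4, $r3, $r4     | $r0=0 $r1=5 $r2=3 $r3=6 $r4=65528 $r5=1
PC=2  or   $r5, $r0, $r4     | $r0=0 $r1=5 $r2=3 $r3=6 $r4=65528 $r5=65528
PC=3  beq  $r4, $r5, L8      | $r0=0 $r1=5 $r2=3 $r3=6 $r4=65528 $r5=65528  [TAKEN]
PC=4  andi  $r4, $r4, 12     | $r0=0 $r1=5 $r2=3 $r3=6 $r4=8 $r5=65528
PC=8  and  $r2, $r1, $r1     | $r0=0 $r1=5 $r2=5 $r3=6 $r4=8 $r5=65528
PC=9  or   $r1, $r3, $r2     | $r0=0 $r1=7 $r2=5 $r3=6 $r4=8 $r5=65528
PC=10 ori   $r4, $r4, 0      | $r0=0 $r1=7 $r2=5 $r3=6 $r4=8 $r5=65528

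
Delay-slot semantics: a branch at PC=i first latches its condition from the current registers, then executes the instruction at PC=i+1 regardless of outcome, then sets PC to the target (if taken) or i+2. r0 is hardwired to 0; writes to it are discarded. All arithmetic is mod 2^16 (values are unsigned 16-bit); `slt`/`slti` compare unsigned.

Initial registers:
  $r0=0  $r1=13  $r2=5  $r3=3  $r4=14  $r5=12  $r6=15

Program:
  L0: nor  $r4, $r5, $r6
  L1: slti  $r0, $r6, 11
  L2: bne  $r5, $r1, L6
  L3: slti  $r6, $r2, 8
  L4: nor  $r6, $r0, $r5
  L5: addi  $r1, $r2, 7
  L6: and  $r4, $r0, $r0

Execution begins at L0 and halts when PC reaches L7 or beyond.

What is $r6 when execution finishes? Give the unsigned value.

1

PC=0  nor  $r4, $r5, $r6     | $r0=0 $r1=13 $r2=5 $r3=3 $r4=65520 $r5=12 $r6=15
PC=1  slti  $r0, $r6, 11     | $r0=0 $r1=13 $r2=5 $r3=3 $r4=65520 $r5=12 $r6=15
PC=2  bne  $r5, $r1, L6      | $r0=0 $r1=13 $r2=5 $r3=3 $r4=65520 $r5=12 $r6=15  [TAKEN]
PC=3  slti  $r6, $r2, 8      | $r0=0 $r1=13 $r2=5 $r3=3 $r4=65520 $r5=12 $r6=1
PC=6  and  $r4, $r0, $r0     | $r0=0 $r1=13 $r2=5 $r3=3 $r4=0 $r5=12 $r6=1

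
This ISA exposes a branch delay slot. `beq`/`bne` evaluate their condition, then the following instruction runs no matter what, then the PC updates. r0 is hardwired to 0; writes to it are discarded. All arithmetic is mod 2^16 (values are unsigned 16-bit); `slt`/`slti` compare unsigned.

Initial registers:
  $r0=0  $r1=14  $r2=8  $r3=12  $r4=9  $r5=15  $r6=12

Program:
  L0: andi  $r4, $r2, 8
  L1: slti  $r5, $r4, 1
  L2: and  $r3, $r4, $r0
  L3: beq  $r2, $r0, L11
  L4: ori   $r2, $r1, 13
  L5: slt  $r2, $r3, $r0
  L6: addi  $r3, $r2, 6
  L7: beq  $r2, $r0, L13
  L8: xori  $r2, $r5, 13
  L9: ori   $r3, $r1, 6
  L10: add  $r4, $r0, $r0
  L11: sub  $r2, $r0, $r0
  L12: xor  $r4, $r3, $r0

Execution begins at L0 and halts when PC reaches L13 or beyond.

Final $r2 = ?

13

  step pc=0: andi  $r4, $r2, 8  regs=(0,14,8,12,8,15,12)
  step pc=1: slti  $r5, $r4, 1  regs=(0,14,8,12,8,0,12)
  step pc=2: and  $r3, $r4, $r0  regs=(0,14,8,0,8,0,12)
  step pc=3: beq  $r2, $r0, L11  cond=F  regs=(0,14,8,0,8,0,12)
  step pc=4: ori   $r2, $r1, 13  regs=(0,14,15,0,8,0,12)
  step pc=5: slt  $r2, $r3, $r0  regs=(0,14,0,0,8,0,12)
  step pc=6: addi  $r3, $r2, 6  regs=(0,14,0,6,8,0,12)
  step pc=7: beq  $r2, $r0, L13  cond=T  regs=(0,14,0,6,8,0,12)
  step pc=8: xori  $r2, $r5, 13  regs=(0,14,13,6,8,0,12)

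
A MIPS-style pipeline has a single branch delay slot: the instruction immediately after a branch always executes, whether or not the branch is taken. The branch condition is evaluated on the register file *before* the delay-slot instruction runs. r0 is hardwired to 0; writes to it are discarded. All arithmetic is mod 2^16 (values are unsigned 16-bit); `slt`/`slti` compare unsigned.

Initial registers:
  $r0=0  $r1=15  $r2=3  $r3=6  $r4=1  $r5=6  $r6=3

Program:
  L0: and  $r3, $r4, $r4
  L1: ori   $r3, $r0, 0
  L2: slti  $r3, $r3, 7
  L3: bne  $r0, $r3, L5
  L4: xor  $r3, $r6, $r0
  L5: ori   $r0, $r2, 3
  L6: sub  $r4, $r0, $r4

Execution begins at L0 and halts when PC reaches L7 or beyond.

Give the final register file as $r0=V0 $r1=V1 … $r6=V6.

#0 and  $r3, $r4, $r4 ; 0/15/3/1/1/6/3
#1 ori   $r3, $r0, 0 ; 0/15/3/0/1/6/3
#2 slti  $r3, $r3, 7 ; 0/15/3/1/1/6/3
#3 bne  $r0, $r3, L5 ; 0/15/3/1/1/6/3 ; →target
#4 xor  $r3, $r6, $r0 ; 0/15/3/3/1/6/3
#5 ori   $r0, $r2, 3 ; 0/15/3/3/1/6/3
#6 sub  $r4, $r0, $r4 ; 0/15/3/3/65535/6/3

$r0=0 $r1=15 $r2=3 $r3=3 $r4=65535 $r5=6 $r6=3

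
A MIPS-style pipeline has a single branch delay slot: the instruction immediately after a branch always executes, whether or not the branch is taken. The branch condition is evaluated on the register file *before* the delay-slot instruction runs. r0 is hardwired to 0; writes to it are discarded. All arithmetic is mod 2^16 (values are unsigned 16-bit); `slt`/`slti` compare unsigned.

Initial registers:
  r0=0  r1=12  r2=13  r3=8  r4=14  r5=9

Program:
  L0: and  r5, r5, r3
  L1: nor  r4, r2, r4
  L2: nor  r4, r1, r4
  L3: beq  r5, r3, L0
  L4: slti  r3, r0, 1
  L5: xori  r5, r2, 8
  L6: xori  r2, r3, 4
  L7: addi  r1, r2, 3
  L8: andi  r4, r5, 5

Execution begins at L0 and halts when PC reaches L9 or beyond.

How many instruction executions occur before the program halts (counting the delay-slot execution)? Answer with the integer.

14

#0 and  r5, r5, r3 ; 0/12/13/8/14/8
#1 nor  r4, r2, r4 ; 0/12/13/8/65520/8
#2 nor  r4, r1, r4 ; 0/12/13/8/3/8
#3 beq  r5, r3, L0 ; 0/12/13/8/3/8 ; →target
#4 slti  r3, r0, 1 ; 0/12/13/1/3/8
#0 and  r5, r5, r3 ; 0/12/13/1/3/0
#1 nor  r4, r2, r4 ; 0/12/13/1/65520/0
#2 nor  r4, r1, r4 ; 0/12/13/1/3/0
#3 beq  r5, r3, L0 ; 0/12/13/1/3/0 ; →fallthru
#4 slti  r3, r0, 1 ; 0/12/13/1/3/0
#5 xori  r5, r2, 8 ; 0/12/13/1/3/5
#6 xori  r2, r3, 4 ; 0/12/5/1/3/5
#7 addi  r1, r2, 3 ; 0/8/5/1/3/5
#8 andi  r4, r5, 5 ; 0/8/5/1/5/5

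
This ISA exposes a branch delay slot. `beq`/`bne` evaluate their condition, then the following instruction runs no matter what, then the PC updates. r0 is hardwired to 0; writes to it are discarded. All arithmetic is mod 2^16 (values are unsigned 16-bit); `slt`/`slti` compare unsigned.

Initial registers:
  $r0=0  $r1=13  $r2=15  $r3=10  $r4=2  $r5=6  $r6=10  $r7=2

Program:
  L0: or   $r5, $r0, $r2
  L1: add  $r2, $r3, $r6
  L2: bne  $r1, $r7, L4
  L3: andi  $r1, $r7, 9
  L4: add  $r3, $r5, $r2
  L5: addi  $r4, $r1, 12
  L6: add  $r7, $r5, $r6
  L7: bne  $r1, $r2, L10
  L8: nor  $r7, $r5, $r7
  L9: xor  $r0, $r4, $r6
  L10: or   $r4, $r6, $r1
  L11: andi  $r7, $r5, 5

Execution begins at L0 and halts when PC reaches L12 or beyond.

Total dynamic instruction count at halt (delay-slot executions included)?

11

PC=0  or   $r5, $r0, $r2     | $r0=0 $r1=13 $r2=15 $r3=10 $r4=2 $r5=15 $r6=10 $r7=2
PC=1  add  $r2, $r3, $r6     | $r0=0 $r1=13 $r2=20 $r3=10 $r4=2 $r5=15 $r6=10 $r7=2
PC=2  bne  $r1, $r7, L4      | $r0=0 $r1=13 $r2=20 $r3=10 $r4=2 $r5=15 $r6=10 $r7=2  [TAKEN]
PC=3  andi  $r1, $r7, 9      | $r0=0 $r1=0 $r2=20 $r3=10 $r4=2 $r5=15 $r6=10 $r7=2
PC=4  add  $r3, $r5, $r2     | $r0=0 $r1=0 $r2=20 $r3=35 $r4=2 $r5=15 $r6=10 $r7=2
PC=5  addi  $r4, $r1, 12     | $r0=0 $r1=0 $r2=20 $r3=35 $r4=12 $r5=15 $r6=10 $r7=2
PC=6  add  $r7, $r5, $r6     | $r0=0 $r1=0 $r2=20 $r3=35 $r4=12 $r5=15 $r6=10 $r7=25
PC=7  bne  $r1, $r2, L10     | $r0=0 $r1=0 $r2=20 $r3=35 $r4=12 $r5=15 $r6=10 $r7=25  [TAKEN]
PC=8  nor  $r7, $r5, $r7     | $r0=0 $r1=0 $r2=20 $r3=35 $r4=12 $r5=15 $r6=10 $r7=65504
PC=10 or   $r4, $r6, $r1     | $r0=0 $r1=0 $r2=20 $r3=35 $r4=10 $r5=15 $r6=10 $r7=65504
PC=11 andi  $r7, $r5, 5      | $r0=0 $r1=0 $r2=20 $r3=35 $r4=10 $r5=15 $r6=10 $r7=5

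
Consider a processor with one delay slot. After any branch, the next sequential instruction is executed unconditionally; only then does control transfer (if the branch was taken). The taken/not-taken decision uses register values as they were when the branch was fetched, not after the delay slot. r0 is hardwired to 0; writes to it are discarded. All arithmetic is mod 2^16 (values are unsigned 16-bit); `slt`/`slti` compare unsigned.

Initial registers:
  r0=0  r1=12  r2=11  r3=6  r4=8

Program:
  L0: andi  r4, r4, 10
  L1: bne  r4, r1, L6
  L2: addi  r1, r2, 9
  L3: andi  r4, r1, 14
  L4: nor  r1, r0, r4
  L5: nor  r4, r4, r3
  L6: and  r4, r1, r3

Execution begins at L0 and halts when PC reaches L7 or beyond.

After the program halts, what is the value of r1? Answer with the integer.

PC=0  andi  r4, r4, 10       | r0=0 r1=12 r2=11 r3=6 r4=8
PC=1  bne  r4, r1, L6        | r0=0 r1=12 r2=11 r3=6 r4=8  [TAKEN]
PC=2  addi  r1, r2, 9        | r0=0 r1=20 r2=11 r3=6 r4=8
PC=6  and  r4, r1, r3        | r0=0 r1=20 r2=11 r3=6 r4=4

20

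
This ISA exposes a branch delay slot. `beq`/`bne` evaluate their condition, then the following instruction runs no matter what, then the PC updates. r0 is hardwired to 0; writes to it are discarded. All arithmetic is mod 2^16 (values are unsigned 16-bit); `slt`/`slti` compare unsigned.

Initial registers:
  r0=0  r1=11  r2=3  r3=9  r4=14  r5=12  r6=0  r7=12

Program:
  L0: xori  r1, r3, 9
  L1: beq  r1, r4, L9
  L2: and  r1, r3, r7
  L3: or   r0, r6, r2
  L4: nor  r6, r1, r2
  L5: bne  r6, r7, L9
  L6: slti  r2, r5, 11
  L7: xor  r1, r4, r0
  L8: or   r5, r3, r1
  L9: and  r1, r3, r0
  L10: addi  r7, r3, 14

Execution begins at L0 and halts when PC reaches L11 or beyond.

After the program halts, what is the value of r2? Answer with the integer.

0

[0] xori  r1, r3, 9  →  {r0:0, r1:0, r2:3, r3:9, r4:14, r5:12, r6:0, r7:12}
[1] beq  r1, r4, L9  →  {r0:0, r1:0, r2:3, r3:9, r4:14, r5:12, r6:0, r7:12}  ⟨branch fallthrough⟩
[2] and  r1, r3, r7  →  {r0:0, r1:8, r2:3, r3:9, r4:14, r5:12, r6:0, r7:12}
[3] or   r0, r6, r2  →  {r0:0, r1:8, r2:3, r3:9, r4:14, r5:12, r6:0, r7:12}
[4] nor  r6, r1, r2  →  {r0:0, r1:8, r2:3, r3:9, r4:14, r5:12, r6:65524, r7:12}
[5] bne  r6, r7, L9  →  {r0:0, r1:8, r2:3, r3:9, r4:14, r5:12, r6:65524, r7:12}  ⟨branch taken⟩
[6] slti  r2, r5, 11  →  {r0:0, r1:8, r2:0, r3:9, r4:14, r5:12, r6:65524, r7:12}
[9] and  r1, r3, r0  →  {r0:0, r1:0, r2:0, r3:9, r4:14, r5:12, r6:65524, r7:12}
[10] addi  r7, r3, 14  →  {r0:0, r1:0, r2:0, r3:9, r4:14, r5:12, r6:65524, r7:23}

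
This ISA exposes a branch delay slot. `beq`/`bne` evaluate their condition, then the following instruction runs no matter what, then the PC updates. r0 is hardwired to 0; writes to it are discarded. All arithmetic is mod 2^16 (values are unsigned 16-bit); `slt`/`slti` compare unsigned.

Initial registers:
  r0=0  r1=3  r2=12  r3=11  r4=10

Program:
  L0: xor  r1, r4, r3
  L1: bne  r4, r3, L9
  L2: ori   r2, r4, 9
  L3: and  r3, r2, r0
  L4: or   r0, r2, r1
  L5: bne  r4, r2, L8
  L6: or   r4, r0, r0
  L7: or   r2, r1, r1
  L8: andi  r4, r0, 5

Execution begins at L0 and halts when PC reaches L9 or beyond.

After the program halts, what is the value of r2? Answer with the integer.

11

[0] xor  r1, r4, r3  →  {r0:0, r1:1, r2:12, r3:11, r4:10}
[1] bne  r4, r3, L9  →  {r0:0, r1:1, r2:12, r3:11, r4:10}  ⟨branch taken⟩
[2] ori   r2, r4, 9  →  {r0:0, r1:1, r2:11, r3:11, r4:10}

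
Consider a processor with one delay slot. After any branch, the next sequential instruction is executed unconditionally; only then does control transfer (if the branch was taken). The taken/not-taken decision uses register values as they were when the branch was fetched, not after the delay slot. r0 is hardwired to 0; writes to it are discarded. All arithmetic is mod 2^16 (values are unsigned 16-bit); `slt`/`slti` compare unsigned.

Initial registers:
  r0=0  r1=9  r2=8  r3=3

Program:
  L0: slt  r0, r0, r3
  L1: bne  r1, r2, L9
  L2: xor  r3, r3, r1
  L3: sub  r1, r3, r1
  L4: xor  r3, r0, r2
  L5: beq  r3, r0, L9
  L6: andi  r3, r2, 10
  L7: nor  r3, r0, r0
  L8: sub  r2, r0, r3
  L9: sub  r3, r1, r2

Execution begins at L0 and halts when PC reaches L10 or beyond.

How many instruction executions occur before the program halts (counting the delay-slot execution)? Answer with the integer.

4

  step pc=0: slt  r0, r0, r3  regs=(0,9,8,3)
  step pc=1: bne  r1, r2, L9  cond=T  regs=(0,9,8,3)
  step pc=2: xor  r3, r3, r1  regs=(0,9,8,10)
  step pc=9: sub  r3, r1, r2  regs=(0,9,8,1)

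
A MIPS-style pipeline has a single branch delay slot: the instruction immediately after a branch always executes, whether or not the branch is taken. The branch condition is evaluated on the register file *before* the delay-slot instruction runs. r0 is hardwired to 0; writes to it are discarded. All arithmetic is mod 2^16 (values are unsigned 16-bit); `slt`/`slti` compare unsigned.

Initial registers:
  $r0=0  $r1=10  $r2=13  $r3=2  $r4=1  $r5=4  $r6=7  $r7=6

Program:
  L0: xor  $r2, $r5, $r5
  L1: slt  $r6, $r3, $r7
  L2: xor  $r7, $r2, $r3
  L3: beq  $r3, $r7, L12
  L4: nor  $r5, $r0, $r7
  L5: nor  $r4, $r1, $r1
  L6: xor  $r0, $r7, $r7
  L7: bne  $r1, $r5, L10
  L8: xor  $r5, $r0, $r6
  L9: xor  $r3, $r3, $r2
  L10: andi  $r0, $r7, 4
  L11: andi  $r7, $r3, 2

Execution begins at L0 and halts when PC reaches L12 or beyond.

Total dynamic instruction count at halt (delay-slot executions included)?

5

[0] xor  $r2, $r5, $r5  →  {$r0:0, $r1:10, $r2:0, $r3:2, $r4:1, $r5:4, $r6:7, $r7:6}
[1] slt  $r6, $r3, $r7  →  {$r0:0, $r1:10, $r2:0, $r3:2, $r4:1, $r5:4, $r6:1, $r7:6}
[2] xor  $r7, $r2, $r3  →  {$r0:0, $r1:10, $r2:0, $r3:2, $r4:1, $r5:4, $r6:1, $r7:2}
[3] beq  $r3, $r7, L12  →  {$r0:0, $r1:10, $r2:0, $r3:2, $r4:1, $r5:4, $r6:1, $r7:2}  ⟨branch taken⟩
[4] nor  $r5, $r0, $r7  →  {$r0:0, $r1:10, $r2:0, $r3:2, $r4:1, $r5:65533, $r6:1, $r7:2}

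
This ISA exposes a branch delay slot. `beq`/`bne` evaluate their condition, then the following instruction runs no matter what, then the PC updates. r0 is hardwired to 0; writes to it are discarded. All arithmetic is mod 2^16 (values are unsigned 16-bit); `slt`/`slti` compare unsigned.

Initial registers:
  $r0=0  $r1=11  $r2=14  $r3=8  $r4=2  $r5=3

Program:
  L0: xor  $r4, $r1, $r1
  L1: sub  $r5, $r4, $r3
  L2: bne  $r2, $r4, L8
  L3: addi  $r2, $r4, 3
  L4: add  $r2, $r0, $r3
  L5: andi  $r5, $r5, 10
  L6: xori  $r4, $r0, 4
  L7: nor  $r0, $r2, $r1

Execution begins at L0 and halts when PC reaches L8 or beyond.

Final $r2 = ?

  step pc=0: xor  $r4, $r1, $r1  regs=(0,11,14,8,0,3)
  step pc=1: sub  $r5, $r4, $r3  regs=(0,11,14,8,0,65528)
  step pc=2: bne  $r2, $r4, L8  cond=T  regs=(0,11,14,8,0,65528)
  step pc=3: addi  $r2, $r4, 3  regs=(0,11,3,8,0,65528)

3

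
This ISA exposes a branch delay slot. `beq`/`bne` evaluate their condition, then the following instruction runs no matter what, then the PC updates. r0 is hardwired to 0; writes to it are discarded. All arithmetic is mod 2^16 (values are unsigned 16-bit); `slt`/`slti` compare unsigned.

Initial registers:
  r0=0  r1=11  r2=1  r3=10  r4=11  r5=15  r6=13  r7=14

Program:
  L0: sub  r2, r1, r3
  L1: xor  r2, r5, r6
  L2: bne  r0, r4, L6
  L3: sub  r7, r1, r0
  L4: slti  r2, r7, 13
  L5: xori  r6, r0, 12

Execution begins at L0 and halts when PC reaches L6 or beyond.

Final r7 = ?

PC=0  sub  r2, r1, r3        | r0=0 r1=11 r2=1 r3=10 r4=11 r5=15 r6=13 r7=14
PC=1  xor  r2, r5, r6        | r0=0 r1=11 r2=2 r3=10 r4=11 r5=15 r6=13 r7=14
PC=2  bne  r0, r4, L6        | r0=0 r1=11 r2=2 r3=10 r4=11 r5=15 r6=13 r7=14  [TAKEN]
PC=3  sub  r7, r1, r0        | r0=0 r1=11 r2=2 r3=10 r4=11 r5=15 r6=13 r7=11

11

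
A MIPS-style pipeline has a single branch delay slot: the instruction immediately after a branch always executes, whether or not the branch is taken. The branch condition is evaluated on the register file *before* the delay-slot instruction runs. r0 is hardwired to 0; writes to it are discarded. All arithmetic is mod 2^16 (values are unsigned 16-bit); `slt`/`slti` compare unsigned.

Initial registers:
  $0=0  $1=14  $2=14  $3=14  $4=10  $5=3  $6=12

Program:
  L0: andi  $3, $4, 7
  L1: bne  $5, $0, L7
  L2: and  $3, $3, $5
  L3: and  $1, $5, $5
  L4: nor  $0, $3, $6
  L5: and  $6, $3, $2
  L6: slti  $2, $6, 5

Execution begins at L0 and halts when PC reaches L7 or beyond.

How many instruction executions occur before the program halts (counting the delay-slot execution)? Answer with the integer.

3

  step pc=0: andi  $3, $4, 7  regs=(0,14,14,2,10,3,12)
  step pc=1: bne  $5, $0, L7  cond=T  regs=(0,14,14,2,10,3,12)
  step pc=2: and  $3, $3, $5  regs=(0,14,14,2,10,3,12)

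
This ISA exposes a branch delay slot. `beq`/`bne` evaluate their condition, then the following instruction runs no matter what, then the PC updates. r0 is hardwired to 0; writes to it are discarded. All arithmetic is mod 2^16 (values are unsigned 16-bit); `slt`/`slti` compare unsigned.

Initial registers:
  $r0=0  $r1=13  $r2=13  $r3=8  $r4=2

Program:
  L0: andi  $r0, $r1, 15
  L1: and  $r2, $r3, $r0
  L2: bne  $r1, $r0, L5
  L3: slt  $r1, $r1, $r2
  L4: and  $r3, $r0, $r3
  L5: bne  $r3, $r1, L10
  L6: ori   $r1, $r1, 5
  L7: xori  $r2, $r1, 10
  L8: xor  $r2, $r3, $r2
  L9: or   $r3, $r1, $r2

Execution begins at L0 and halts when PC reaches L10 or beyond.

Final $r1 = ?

[0] andi  $r0, $r1, 15  →  {$r0:0, $r1:13, $r2:13, $r3:8, $r4:2}
[1] and  $r2, $r3, $r0  →  {$r0:0, $r1:13, $r2:0, $r3:8, $r4:2}
[2] bne  $r1, $r0, L5  →  {$r0:0, $r1:13, $r2:0, $r3:8, $r4:2}  ⟨branch taken⟩
[3] slt  $r1, $r1, $r2  →  {$r0:0, $r1:0, $r2:0, $r3:8, $r4:2}
[5] bne  $r3, $r1, L10  →  {$r0:0, $r1:0, $r2:0, $r3:8, $r4:2}  ⟨branch taken⟩
[6] ori   $r1, $r1, 5  →  {$r0:0, $r1:5, $r2:0, $r3:8, $r4:2}

5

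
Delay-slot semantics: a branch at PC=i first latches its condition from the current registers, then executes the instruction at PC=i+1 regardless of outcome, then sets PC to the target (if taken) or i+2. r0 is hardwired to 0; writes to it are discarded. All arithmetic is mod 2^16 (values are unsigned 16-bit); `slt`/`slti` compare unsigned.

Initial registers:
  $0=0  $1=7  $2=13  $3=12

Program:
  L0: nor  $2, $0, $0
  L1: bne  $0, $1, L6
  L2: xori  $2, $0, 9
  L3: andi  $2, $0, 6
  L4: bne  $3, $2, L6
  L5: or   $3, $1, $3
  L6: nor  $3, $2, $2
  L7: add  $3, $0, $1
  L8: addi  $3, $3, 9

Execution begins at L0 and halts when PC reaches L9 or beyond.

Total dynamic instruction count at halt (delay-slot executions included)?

6

#0 nor  $2, $0, $0 ; 0/7/65535/12
#1 bne  $0, $1, L6 ; 0/7/65535/12 ; →target
#2 xori  $2, $0, 9 ; 0/7/9/12
#6 nor  $3, $2, $2 ; 0/7/9/65526
#7 add  $3, $0, $1 ; 0/7/9/7
#8 addi  $3, $3, 9 ; 0/7/9/16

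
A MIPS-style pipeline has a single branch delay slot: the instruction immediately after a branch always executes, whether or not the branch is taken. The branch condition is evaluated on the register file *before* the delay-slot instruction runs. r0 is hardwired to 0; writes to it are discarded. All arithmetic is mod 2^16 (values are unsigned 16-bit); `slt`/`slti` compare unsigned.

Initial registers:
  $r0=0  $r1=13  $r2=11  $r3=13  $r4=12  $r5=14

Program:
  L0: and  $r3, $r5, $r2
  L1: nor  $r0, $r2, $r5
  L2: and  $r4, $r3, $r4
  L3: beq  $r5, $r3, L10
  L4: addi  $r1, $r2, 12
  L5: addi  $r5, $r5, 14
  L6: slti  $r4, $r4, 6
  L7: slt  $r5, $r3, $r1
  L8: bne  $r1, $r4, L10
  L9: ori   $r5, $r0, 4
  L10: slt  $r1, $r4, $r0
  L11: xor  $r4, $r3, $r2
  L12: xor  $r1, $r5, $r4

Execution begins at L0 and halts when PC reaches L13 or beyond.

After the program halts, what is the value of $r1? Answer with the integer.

[0] and  $r3, $r5, $r2  →  {$r0:0, $r1:13, $r2:11, $r3:10, $r4:12, $r5:14}
[1] nor  $r0, $r2, $r5  →  {$r0:0, $r1:13, $r2:11, $r3:10, $r4:12, $r5:14}
[2] and  $r4, $r3, $r4  →  {$r0:0, $r1:13, $r2:11, $r3:10, $r4:8, $r5:14}
[3] beq  $r5, $r3, L10  →  {$r0:0, $r1:13, $r2:11, $r3:10, $r4:8, $r5:14}  ⟨branch fallthrough⟩
[4] addi  $r1, $r2, 12  →  {$r0:0, $r1:23, $r2:11, $r3:10, $r4:8, $r5:14}
[5] addi  $r5, $r5, 14  →  {$r0:0, $r1:23, $r2:11, $r3:10, $r4:8, $r5:28}
[6] slti  $r4, $r4, 6  →  {$r0:0, $r1:23, $r2:11, $r3:10, $r4:0, $r5:28}
[7] slt  $r5, $r3, $r1  →  {$r0:0, $r1:23, $r2:11, $r3:10, $r4:0, $r5:1}
[8] bne  $r1, $r4, L10  →  {$r0:0, $r1:23, $r2:11, $r3:10, $r4:0, $r5:1}  ⟨branch taken⟩
[9] ori   $r5, $r0, 4  →  {$r0:0, $r1:23, $r2:11, $r3:10, $r4:0, $r5:4}
[10] slt  $r1, $r4, $r0  →  {$r0:0, $r1:0, $r2:11, $r3:10, $r4:0, $r5:4}
[11] xor  $r4, $r3, $r2  →  {$r0:0, $r1:0, $r2:11, $r3:10, $r4:1, $r5:4}
[12] xor  $r1, $r5, $r4  →  {$r0:0, $r1:5, $r2:11, $r3:10, $r4:1, $r5:4}

5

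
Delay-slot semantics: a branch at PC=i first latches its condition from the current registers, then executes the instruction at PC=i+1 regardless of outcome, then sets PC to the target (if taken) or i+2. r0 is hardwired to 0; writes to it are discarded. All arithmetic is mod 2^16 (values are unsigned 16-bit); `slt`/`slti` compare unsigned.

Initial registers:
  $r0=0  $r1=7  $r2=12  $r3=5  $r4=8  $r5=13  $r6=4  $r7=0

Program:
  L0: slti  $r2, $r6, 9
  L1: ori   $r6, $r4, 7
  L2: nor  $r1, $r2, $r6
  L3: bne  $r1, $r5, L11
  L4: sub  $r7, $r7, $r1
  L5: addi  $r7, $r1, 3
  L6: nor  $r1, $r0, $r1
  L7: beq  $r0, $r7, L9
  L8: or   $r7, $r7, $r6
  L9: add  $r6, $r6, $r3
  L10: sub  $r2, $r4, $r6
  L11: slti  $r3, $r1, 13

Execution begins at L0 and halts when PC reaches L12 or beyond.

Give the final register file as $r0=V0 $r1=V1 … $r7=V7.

$r0=0 $r1=65520 $r2=1 $r3=0 $r4=8 $r5=13 $r6=15 $r7=16

[0] slti  $r2, $r6, 9  →  {$r0:0, $r1:7, $r2:1, $r3:5, $r4:8, $r5:13, $r6:4, $r7:0}
[1] ori   $r6, $r4, 7  →  {$r0:0, $r1:7, $r2:1, $r3:5, $r4:8, $r5:13, $r6:15, $r7:0}
[2] nor  $r1, $r2, $r6  →  {$r0:0, $r1:65520, $r2:1, $r3:5, $r4:8, $r5:13, $r6:15, $r7:0}
[3] bne  $r1, $r5, L11  →  {$r0:0, $r1:65520, $r2:1, $r3:5, $r4:8, $r5:13, $r6:15, $r7:0}  ⟨branch taken⟩
[4] sub  $r7, $r7, $r1  →  {$r0:0, $r1:65520, $r2:1, $r3:5, $r4:8, $r5:13, $r6:15, $r7:16}
[11] slti  $r3, $r1, 13  →  {$r0:0, $r1:65520, $r2:1, $r3:0, $r4:8, $r5:13, $r6:15, $r7:16}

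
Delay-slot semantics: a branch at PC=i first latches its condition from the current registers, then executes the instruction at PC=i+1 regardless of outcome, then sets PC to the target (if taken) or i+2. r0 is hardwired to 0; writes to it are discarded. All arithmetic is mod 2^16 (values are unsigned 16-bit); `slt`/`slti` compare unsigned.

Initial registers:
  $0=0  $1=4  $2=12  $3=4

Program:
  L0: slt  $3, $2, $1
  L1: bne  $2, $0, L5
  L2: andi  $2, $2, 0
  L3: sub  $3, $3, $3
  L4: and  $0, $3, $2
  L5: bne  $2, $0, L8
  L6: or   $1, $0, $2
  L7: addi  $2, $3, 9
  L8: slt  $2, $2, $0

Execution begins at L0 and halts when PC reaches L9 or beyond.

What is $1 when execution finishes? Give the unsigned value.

0

PC=0  slt  $3, $2, $1        | $0=0 $1=4 $2=12 $3=0
PC=1  bne  $2, $0, L5        | $0=0 $1=4 $2=12 $3=0  [TAKEN]
PC=2  andi  $2, $2, 0        | $0=0 $1=4 $2=0 $3=0
PC=5  bne  $2, $0, L8        | $0=0 $1=4 $2=0 $3=0  [not taken]
PC=6  or   $1, $0, $2        | $0=0 $1=0 $2=0 $3=0
PC=7  addi  $2, $3, 9        | $0=0 $1=0 $2=9 $3=0
PC=8  slt  $2, $2, $0        | $0=0 $1=0 $2=0 $3=0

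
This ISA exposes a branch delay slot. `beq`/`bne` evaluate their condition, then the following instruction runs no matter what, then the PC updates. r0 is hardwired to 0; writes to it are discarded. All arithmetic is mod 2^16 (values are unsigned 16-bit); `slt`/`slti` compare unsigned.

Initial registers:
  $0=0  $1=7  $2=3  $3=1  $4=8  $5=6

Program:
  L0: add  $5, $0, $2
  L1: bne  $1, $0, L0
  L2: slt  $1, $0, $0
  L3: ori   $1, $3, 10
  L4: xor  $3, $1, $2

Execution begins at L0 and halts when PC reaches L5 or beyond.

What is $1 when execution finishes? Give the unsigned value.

11

[0] add  $5, $0, $2  →  {$0:0, $1:7, $2:3, $3:1, $4:8, $5:3}
[1] bne  $1, $0, L0  →  {$0:0, $1:7, $2:3, $3:1, $4:8, $5:3}  ⟨branch taken⟩
[2] slt  $1, $0, $0  →  {$0:0, $1:0, $2:3, $3:1, $4:8, $5:3}
[0] add  $5, $0, $2  →  {$0:0, $1:0, $2:3, $3:1, $4:8, $5:3}
[1] bne  $1, $0, L0  →  {$0:0, $1:0, $2:3, $3:1, $4:8, $5:3}  ⟨branch fallthrough⟩
[2] slt  $1, $0, $0  →  {$0:0, $1:0, $2:3, $3:1, $4:8, $5:3}
[3] ori   $1, $3, 10  →  {$0:0, $1:11, $2:3, $3:1, $4:8, $5:3}
[4] xor  $3, $1, $2  →  {$0:0, $1:11, $2:3, $3:8, $4:8, $5:3}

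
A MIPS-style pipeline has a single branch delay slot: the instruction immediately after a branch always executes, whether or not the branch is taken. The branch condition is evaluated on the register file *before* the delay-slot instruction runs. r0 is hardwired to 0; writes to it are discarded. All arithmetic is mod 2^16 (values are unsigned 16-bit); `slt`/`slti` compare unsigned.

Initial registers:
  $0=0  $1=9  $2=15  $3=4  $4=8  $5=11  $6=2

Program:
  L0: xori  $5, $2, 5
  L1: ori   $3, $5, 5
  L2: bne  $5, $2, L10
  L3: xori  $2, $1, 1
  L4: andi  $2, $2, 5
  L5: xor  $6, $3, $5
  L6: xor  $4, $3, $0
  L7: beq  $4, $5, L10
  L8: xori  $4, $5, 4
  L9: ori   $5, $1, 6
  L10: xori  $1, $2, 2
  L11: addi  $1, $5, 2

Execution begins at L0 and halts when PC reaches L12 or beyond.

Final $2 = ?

PC=0  xori  $5, $2, 5        | $0=0 $1=9 $2=15 $3=4 $4=8 $5=10 $6=2
PC=1  ori   $3, $5, 5        | $0=0 $1=9 $2=15 $3=15 $4=8 $5=10 $6=2
PC=2  bne  $5, $2, L10       | $0=0 $1=9 $2=15 $3=15 $4=8 $5=10 $6=2  [TAKEN]
PC=3  xori  $2, $1, 1        | $0=0 $1=9 $2=8 $3=15 $4=8 $5=10 $6=2
PC=10 xori  $1, $2, 2        | $0=0 $1=10 $2=8 $3=15 $4=8 $5=10 $6=2
PC=11 addi  $1, $5, 2        | $0=0 $1=12 $2=8 $3=15 $4=8 $5=10 $6=2

8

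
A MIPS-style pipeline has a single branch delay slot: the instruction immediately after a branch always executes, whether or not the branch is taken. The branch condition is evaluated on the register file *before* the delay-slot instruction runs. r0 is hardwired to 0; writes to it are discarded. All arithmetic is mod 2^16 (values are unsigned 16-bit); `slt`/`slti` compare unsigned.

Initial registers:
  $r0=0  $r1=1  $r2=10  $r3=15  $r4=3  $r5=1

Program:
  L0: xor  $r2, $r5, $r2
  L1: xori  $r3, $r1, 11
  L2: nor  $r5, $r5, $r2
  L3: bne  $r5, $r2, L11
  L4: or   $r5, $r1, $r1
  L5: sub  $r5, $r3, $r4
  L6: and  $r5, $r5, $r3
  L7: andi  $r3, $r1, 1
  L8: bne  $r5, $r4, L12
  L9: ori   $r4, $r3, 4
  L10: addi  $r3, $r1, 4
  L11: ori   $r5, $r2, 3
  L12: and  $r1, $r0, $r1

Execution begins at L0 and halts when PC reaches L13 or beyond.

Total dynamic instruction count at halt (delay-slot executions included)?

#0 xor  $r2, $r5, $r2 ; 0/1/11/15/3/1
#1 xori  $r3, $r1, 11 ; 0/1/11/10/3/1
#2 nor  $r5, $r5, $r2 ; 0/1/11/10/3/65524
#3 bne  $r5, $r2, L11 ; 0/1/11/10/3/65524 ; →target
#4 or   $r5, $r1, $r1 ; 0/1/11/10/3/1
#11 ori   $r5, $r2, 3 ; 0/1/11/10/3/11
#12 and  $r1, $r0, $r1 ; 0/0/11/10/3/11

7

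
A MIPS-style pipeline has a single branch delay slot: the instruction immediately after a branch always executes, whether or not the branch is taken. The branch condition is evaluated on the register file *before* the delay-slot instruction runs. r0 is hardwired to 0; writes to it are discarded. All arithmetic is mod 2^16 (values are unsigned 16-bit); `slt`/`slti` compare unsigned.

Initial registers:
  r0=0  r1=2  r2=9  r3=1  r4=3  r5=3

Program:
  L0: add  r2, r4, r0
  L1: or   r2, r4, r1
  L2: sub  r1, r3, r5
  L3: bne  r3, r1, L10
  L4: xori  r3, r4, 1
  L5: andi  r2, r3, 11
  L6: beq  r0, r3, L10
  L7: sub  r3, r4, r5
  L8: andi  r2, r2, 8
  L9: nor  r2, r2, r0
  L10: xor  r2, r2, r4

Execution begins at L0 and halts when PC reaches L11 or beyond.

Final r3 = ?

2

#0 add  r2, r4, r0 ; 0/2/3/1/3/3
#1 or   r2, r4, r1 ; 0/2/3/1/3/3
#2 sub  r1, r3, r5 ; 0/65534/3/1/3/3
#3 bne  r3, r1, L10 ; 0/65534/3/1/3/3 ; →target
#4 xori  r3, r4, 1 ; 0/65534/3/2/3/3
#10 xor  r2, r2, r4 ; 0/65534/0/2/3/3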